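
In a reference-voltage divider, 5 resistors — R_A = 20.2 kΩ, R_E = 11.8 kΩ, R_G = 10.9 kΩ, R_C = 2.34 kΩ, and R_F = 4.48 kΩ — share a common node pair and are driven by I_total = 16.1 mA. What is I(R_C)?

ΣG = 1/20.2 + 1/11.8 + 1/10.9 + 1/2.34 + 1/4.48 = 0.8766.
Current divider: I(R_C) = I_total · G_k/ΣG = 16.1 × (0.4274/0.8766) = 16.1 × 0.4875 = 7.849 mA.

I ≈ 7.85 mA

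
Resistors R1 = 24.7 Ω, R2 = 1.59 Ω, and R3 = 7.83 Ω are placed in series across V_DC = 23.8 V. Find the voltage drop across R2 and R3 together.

Total series resistance ΣR = 24.7 + 1.59 + 7.83 = 34.12 Ω.
R_{R2..R3} = 1.59 + 7.83 = 9.420 Ω.
By the voltage-divider rule, V = 23.8 × 9.420/34.12 = 6.571 V.

V ≈ 6.57 V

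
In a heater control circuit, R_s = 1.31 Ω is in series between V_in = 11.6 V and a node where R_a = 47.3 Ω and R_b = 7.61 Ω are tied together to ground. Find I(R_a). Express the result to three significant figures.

I ≈ 0.204 A

Combine the parallel branches: R_p = (1/47.3 + 1/7.61)⁻¹ = 6.555 Ω.
V_A = 11.6 × 6.555/7.865 = 9.668 V.
I(R_a) = V_A / R_a = 9.668/47.3 = 0.2044 A.
(Check via current divider: I_total = 1.475 A; share G_k/ΣG = 0.1386 → same result.)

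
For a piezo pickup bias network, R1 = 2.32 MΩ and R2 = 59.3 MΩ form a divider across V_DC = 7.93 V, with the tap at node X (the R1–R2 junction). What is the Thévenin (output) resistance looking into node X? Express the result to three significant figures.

R_th ≈ 2.23 MΩ

With V_DC suppressed (replaced by a short), R_th = R1 ‖ R2 = (2.320 × 59.3)/(2.320 + 59.3) = 2.233 MΩ.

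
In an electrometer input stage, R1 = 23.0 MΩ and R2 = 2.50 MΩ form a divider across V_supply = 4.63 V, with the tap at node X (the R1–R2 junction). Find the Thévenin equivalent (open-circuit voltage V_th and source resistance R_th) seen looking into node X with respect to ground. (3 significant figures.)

With X open, the divider is unloaded: V_th = 4.63 × 2.50/25.50 = 0.4539 V.
With V_supply suppressed (replaced by a short), R_th = R1 ‖ R2 = (23.00 × 2.50)/(23.00 + 2.50) = 2.255 MΩ.

V_th ≈ 0.454 V, R_th ≈ 2.25 MΩ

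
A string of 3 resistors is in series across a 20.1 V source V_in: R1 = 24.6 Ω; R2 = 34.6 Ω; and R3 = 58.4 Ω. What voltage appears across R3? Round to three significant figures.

Total series resistance ΣR = 24.6 + 34.6 + 58.4 = 117.6 Ω.
Voltage divider: V = V_in · (58.40 / 117.6) = 20.1 × 0.4966 = 9.982 V.

V ≈ 9.98 V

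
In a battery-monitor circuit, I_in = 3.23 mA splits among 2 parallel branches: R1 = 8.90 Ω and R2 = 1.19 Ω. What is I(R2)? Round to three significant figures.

Two-branch current divider: I_k = I_in · R_other/(R_1 + R_2).
So I = 3.23 × 8.90/10.09 = 2.849 mA.

I ≈ 2.85 mA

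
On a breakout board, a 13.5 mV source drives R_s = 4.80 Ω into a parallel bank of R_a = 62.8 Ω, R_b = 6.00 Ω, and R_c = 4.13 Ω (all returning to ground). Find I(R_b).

Parallel bank: R_p = 1/(1/62.8 + 1/6.00 + 1/4.13) = 2.354 Ω.
V_A = 13.5 × 2.354/7.154 = 4.443 mV.
Branch current I = V_A/R_b = 4.443/6.00 = 0.7405 mA.

I ≈ 0.740 mA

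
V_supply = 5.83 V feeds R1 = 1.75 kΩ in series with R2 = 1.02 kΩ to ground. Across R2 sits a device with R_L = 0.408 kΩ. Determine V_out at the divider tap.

First combine the lower leg with the load: R2 ‖ R_L = 0.2914 kΩ.
Voltage divider with the loaded lower leg: V_out = 5.83 × 0.2914/(1.75 + 0.2914) = 5.83 × 0.1428 = 0.8323 V.

V_out ≈ 0.832 V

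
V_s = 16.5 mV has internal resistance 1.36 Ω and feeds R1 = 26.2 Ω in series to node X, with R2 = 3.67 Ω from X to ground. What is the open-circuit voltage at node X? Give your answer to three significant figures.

V_th ≈ 1.94 mV

R1' = 1.36 + 26.2 = 27.56 Ω (source resistance + R1).
With X open, the divider is unloaded: V_th = 16.5 × 3.67/31.23 = 1.939 mV.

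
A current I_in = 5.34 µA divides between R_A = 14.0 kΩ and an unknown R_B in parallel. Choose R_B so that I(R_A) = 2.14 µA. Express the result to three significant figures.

Two-branch current divider: I_A = I_in · R_B/(R_A + R_B).
2.14/5.34 = R_B/(R_A + R_B) → R_B = R_A · (0.4007)/(1 − 0.4007) = 14.0 × 0.6688 = 9.363 kΩ.

R_B ≈ 9.36 kΩ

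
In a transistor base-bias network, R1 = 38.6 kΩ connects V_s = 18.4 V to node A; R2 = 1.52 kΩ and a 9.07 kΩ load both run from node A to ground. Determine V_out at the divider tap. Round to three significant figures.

V_out ≈ 0.600 V

The load sits in parallel with R2, giving an effective lower resistance R2' = R2·R_L/(R2+R_L) = 1.302 kΩ.
Then V_out = V_s · R2'/(R1 + R2') = 18.4 × 1.302/39.90 = 0.6003 V.
(Unloaded it would be 0.697 V; the load pulls it down.)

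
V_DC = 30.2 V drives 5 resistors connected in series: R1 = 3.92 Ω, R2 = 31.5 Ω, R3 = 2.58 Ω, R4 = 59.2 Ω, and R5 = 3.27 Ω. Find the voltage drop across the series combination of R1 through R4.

Series total: ΣR = 3.92 + 31.5 + 2.58 + 59.2 + 3.27 = 100.5 Ω.
R_{R1..R4} = 3.92 + 31.5 + 2.58 + 59.2 = 97.20 Ω.
By the voltage-divider rule, V = 30.2 × 97.20/100.5 = 29.22 V.

V ≈ 29.2 V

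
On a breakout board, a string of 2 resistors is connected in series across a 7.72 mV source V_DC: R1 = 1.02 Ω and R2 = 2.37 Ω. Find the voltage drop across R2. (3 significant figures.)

V ≈ 5.40 mV

ΣR = 1.02 + 2.37 = 3.390 Ω.
V = V_DC · R/ΣR = 7.72 × 0.6991 = 5.397 mV.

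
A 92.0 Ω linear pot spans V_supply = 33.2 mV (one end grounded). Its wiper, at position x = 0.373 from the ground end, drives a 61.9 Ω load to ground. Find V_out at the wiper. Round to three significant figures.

V_out ≈ 9.19 mV

Split the track: R_lower = x·R_p = 34.32 Ω, R_upper = (1−x)·R_p = 57.68 Ω.
R_L loads the lower segment: effective lower R = 22.08 Ω.
V_out = 33.2 × 22.08/(57.68 + 22.08) = 9.189 mV.
(Unloaded: V_out = x·V_supply = 12.4 mV.)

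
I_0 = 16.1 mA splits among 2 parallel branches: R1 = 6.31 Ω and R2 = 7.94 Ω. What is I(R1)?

I ≈ 8.97 mA

Two-branch current divider: I_k = I_0 · R_other/(R_1 + R_2).
So I = 16.1 × 7.94/14.25 = 8.971 mA.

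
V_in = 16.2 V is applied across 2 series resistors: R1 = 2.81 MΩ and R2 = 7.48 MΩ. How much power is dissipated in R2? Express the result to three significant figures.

ΣR = 10.29 MΩ → I = 16.2/10.29 = 1.574 µA.
V(R2) = I·R = 11.78 V; P = V·I = 11.78 × 1.574 = 18.54 µW.

P ≈ 18.5 µW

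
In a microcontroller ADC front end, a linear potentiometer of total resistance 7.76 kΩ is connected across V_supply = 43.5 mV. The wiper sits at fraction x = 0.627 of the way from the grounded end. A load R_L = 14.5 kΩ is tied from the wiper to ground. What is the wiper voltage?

V_out ≈ 24.2 mV

Split the track: R_lower = x·R_p = 4.866 kΩ, R_upper = (1−x)·R_p = 2.894 kΩ.
(x·R_p) ‖ R_L = 3.643 kΩ.
V_out = 43.5 × 3.643/(2.894 + 3.643) = 24.24 mV.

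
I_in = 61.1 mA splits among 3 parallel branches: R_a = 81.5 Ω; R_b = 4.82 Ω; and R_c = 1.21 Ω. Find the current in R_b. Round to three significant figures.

I ≈ 12.1 mA

Conductances: ΣG = 1/81.5 + 1/4.82 + 1/1.21 = 1.046 (1/Ω).
R_b takes the fraction G_k/ΣG = 0.2075/1.046 = 0.1983, so I = 61.1 × 0.1983 = 12.12 mA.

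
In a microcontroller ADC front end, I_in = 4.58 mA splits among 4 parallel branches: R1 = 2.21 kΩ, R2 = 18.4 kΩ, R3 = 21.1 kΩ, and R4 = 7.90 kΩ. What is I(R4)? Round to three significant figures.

I ≈ 0.852 mA

Conductances: ΣG = 1/2.21 + 1/18.4 + 1/21.1 + 1/7.90 = 0.6808 (1/kΩ).
By the current-divider rule, I = I_in · G_k/ΣG = 4.58 × 0.1859 = 0.8516 mA.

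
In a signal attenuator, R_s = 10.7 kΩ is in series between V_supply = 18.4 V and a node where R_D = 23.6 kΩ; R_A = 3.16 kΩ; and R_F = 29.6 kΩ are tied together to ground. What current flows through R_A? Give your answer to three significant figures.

Combine the parallel branches: R_p = (1/23.6 + 1/3.16 + 1/29.6)⁻¹ = 2.547 kΩ.
V_A by voltage divider: V_A = 18.4 × 2.547/(10.7 + 2.547) = 3.538 V.
I(R_A) = V_A / R_A = 3.538/3.16 = 1.120 mA.

I ≈ 1.12 mA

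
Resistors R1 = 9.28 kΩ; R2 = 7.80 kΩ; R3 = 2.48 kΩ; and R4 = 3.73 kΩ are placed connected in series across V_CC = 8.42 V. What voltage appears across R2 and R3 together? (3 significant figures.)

V ≈ 3.72 V

Total series resistance ΣR = 9.28 + 7.80 + 2.48 + 3.73 = 23.29 kΩ.
R_{R2..R3} = 7.80 + 2.48 = 10.28 kΩ.
By the voltage-divider rule, V = 8.42 × 10.28/23.29 = 3.717 V.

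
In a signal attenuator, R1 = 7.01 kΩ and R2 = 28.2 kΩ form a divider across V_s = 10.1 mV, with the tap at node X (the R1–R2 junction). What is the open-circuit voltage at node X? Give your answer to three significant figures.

V_th ≈ 8.09 mV

Open-circuit (no load on X): V_th = V_s · R2/(R1 + R2) = 10.1 × 28.2/(7.010 + 28.2) = 8.089 mV.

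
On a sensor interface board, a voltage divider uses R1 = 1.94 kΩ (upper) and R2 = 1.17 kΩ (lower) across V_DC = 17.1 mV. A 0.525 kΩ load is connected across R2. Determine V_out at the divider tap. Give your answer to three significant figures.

V_out ≈ 2.69 mV

First combine the lower leg with the load: R2 ‖ R_L = 0.3624 kΩ.
Now apply the divider: V_out = 17.1 × 0.1574 = 2.691 mV.
(Unloaded it would be 6.43 mV; the load pulls it down.)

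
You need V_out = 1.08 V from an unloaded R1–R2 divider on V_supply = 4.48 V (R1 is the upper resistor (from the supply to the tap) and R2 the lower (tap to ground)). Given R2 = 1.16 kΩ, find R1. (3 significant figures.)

R1 ≈ 3.65 kΩ

The divider ratio is R2/(R1+R2) = 1.08/4.48 = 0.2411.
R1 = R2·(1/k − 1) = 1.16 × 3.148 = 3.652 kΩ.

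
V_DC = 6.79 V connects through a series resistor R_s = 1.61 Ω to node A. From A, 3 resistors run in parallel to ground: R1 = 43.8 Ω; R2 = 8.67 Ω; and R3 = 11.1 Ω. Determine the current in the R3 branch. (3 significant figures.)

Equivalent of the parallel group: R_p = 4.381 Ω.
V_A = 6.79 × 4.381/5.991 = 4.965 V.
I(R3) = V_A / R3 = 4.965/11.1 = 0.4473 A.
(Check via current divider: I_total = 1.133 A; share G_k/ΣG = 0.3947 → same result.)

I ≈ 0.447 A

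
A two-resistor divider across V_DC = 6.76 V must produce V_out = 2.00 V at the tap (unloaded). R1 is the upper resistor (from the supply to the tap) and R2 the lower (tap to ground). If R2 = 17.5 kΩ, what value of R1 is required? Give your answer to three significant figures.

R1 ≈ 41.6 kΩ

Required fraction k = V_out/V_DC = 0.2959.
Rearranging, R1 = R2·(1−k)/k = 17.5 × 2.380 = 41.65 kΩ.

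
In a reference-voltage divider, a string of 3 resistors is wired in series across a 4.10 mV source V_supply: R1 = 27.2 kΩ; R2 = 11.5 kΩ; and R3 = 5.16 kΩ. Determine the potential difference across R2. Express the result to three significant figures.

V ≈ 1.08 mV

ΣR = 27.2 + 11.5 + 5.16 = 43.86 kΩ.
Voltage divider: V = V_supply · (11.50 / 43.86) = 4.10 × 0.2622 = 1.075 mV.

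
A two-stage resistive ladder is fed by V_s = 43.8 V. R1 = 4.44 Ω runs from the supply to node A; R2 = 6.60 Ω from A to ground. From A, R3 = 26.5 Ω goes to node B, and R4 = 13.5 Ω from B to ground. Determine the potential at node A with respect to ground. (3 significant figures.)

Node A sees R2 in parallel with the series input of stage 2, R3 + R4 = 40.00 Ω.
R2 ‖ (R3+R4) = 5.665 Ω.
First divider: V_A = V_s · 5.665/(4.44 + 5.665) = 24.56 V.

V_A ≈ 24.6 V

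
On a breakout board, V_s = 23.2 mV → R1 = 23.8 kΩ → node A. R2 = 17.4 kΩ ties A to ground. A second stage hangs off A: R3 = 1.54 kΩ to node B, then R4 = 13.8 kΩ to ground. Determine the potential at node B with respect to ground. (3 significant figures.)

V_B ≈ 5.33 mV

Node A sees R2 in parallel with the series input of stage 2, R3 + R4 = 15.34 kΩ.
Effective lower resistance at A: R2 ‖ 15.34 = 8.153 kΩ.
V_A = 23.2 × 8.153/(23.8 + 8.153) = 5.919 mV.
V_B = V_A × 0.8996 = 5.325 mV.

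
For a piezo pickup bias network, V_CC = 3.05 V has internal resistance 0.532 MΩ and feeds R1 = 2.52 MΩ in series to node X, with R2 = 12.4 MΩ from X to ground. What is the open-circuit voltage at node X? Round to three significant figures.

R1' = 0.532 + 2.52 = 3.052 MΩ (source resistance + R1).
V_th is the unloaded tap voltage: V_CC · R2/(R1'+R2) = 3.05 × 0.8025 = 2.448 V.

V_th ≈ 2.45 V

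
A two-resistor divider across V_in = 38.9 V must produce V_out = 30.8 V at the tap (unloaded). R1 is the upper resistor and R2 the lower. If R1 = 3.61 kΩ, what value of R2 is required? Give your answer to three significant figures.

V_out/V_in = R2/(R1+R2) = 0.7918.
So R2 = R1 · V_out/(V_in − V_out) = 3.61 × 30.8/(38.9 − 30.8) = 3.61 × 3.802 = 13.73 kΩ.

R2 ≈ 13.7 kΩ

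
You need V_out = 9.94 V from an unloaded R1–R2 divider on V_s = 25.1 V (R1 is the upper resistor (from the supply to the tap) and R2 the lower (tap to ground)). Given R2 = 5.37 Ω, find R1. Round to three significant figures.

The divider ratio is R2/(R1+R2) = 9.94/25.1 = 0.3960.
So R1 = R2 · (V_s/V_out − 1) = 5.37 × (25.1/9.94 − 1) = 5.37 × 1.525 = 8.190 Ω.

R1 ≈ 8.19 Ω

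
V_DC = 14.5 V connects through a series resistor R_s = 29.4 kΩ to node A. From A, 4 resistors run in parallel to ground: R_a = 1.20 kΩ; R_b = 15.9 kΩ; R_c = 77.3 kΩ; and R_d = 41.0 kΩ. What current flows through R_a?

Parallel bank: R_p = 1/(1/1.20 + 1/15.9 + 1/77.3 + 1/41.0) = 1.071 kΩ.
Node voltage V_A = V_DC · R_p/(R_s + R_p) = 14.5 × 0.03515 = 0.5097 V.
I(R_a) = V_A / R_a = 0.5097/1.20 = 0.4248 mA.
(Equivalently: I_total = 0.4759 mA, then current-divider fraction G_k/ΣG = 0.8926.)

I ≈ 0.425 mA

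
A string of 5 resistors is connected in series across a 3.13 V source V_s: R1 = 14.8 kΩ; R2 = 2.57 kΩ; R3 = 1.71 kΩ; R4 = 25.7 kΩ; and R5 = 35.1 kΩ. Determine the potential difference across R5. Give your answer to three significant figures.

ΣR = 14.8 + 2.57 + 1.71 + 25.7 + 35.1 = 79.88 kΩ.
By the voltage-divider rule, V = 3.13 × 35.10/79.88 = 1.375 V.

V ≈ 1.38 V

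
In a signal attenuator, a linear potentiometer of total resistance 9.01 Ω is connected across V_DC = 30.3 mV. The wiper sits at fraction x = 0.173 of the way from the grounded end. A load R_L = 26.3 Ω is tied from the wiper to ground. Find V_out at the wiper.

V_out ≈ 5.00 mV

Split the track: R_lower = x·R_p = 1.559 Ω, R_upper = (1−x)·R_p = 7.451 Ω.
(x·R_p) ‖ R_L = 1.472 Ω.
V_out = 30.3 × 1.472/(7.451 + 1.472) = 4.997 mV.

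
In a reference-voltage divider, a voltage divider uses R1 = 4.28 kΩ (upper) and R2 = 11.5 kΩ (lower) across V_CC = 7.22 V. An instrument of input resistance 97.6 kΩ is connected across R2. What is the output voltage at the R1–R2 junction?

V_out ≈ 5.10 V

First combine the lower leg with the load: R2 ‖ R_L = 10.29 kΩ.
Now apply the divider: V_out = 7.22 × 0.7062 = 5.099 V.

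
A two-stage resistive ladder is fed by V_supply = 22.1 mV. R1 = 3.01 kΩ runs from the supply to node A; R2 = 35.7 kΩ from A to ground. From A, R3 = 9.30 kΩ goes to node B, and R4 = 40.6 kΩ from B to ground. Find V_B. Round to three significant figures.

The second stage (R3 + R4 = 49.90 kΩ) loads node A in parallel with R2.
Effective lower resistance at A: R2 ‖ 49.90 = 20.81 kΩ.
First divider: V_A = V_supply · 20.81/(3.01 + 20.81) = 19.31 mV.
V_B = V_A × 0.8136 = 15.71 mV.

V_B ≈ 15.7 mV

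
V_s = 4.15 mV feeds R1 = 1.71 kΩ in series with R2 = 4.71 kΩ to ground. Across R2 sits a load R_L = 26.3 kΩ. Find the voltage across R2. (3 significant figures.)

The load sits in parallel with R2, giving an effective lower resistance R2' = R2·R_L/(R2+R_L) = 3.995 kΩ.
Voltage divider with the loaded lower leg: V_out = 4.15 × 3.995/(1.71 + 3.995) = 4.15 × 0.7002 = 2.906 mV.
(Unloaded it would be 3.04 mV; the load pulls it down.)

V_out ≈ 2.91 mV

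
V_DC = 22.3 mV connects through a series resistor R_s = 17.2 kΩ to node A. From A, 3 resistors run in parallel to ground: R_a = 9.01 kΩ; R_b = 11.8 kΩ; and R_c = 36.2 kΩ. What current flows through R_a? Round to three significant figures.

Parallel bank: R_p = 1/(1/9.01 + 1/11.8 + 1/36.2) = 4.477 kΩ.
V_A by voltage divider: V_A = 22.3 × 4.477/(17.2 + 4.477) = 4.606 mV.
I(R_a) = V_A / R_a = 4.606/9.01 = 0.5112 µA.

I ≈ 0.511 µA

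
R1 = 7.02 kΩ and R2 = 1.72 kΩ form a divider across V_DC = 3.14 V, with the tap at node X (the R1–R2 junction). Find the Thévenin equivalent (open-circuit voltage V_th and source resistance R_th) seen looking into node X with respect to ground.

V_th ≈ 0.618 V, R_th ≈ 1.38 kΩ

Open-circuit (no load on X): V_th = V_DC · R2/(R1 + R2) = 3.14 × 1.72/(7.020 + 1.72) = 0.6179 V.
Zeroing V_DC shorts the top of R1 to ground, so R_th = R1 ‖ R2 = 1.382 kΩ.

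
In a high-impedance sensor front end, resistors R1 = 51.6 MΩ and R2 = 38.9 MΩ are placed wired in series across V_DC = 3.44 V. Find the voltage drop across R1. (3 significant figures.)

V ≈ 1.96 V

Total series resistance ΣR = 51.6 + 38.9 = 90.50 MΩ.
By the voltage-divider rule, V = 3.44 × 51.60/90.50 = 1.961 V.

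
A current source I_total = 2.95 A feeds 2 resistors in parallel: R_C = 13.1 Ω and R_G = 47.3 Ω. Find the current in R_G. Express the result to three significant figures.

For two parallel branches, I_k = I_total · (other R)/(sum of R).
So I = 2.95 × 13.1/60.40 = 0.6398 A.

I ≈ 0.640 A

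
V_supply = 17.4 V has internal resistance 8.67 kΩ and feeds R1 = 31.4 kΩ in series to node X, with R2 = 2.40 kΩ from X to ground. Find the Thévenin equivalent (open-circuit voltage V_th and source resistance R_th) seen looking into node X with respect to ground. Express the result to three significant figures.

V_th ≈ 0.983 V, R_th ≈ 2.26 kΩ

R1' = 8.67 + 31.4 = 40.07 kΩ (source resistance + R1).
With X open, the divider is unloaded: V_th = 17.4 × 2.40/42.47 = 0.9833 V.
Zeroing V_supply shorts the top of R1' to ground, so R_th = R1' ‖ R2 = 2.264 kΩ.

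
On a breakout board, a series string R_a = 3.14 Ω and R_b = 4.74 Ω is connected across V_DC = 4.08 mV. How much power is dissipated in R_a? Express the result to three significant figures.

ΣR = 7.880 Ω → I = 4.08/7.880 = 0.5178 mA.
V(R_a) = I·R = 1.626 mV; P = V·I = 1.626 × 0.5178 = 0.8418 µW.

P ≈ 0.842 µW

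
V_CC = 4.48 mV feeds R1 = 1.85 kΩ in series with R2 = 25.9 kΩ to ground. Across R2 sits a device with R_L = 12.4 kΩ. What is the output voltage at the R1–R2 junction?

V_out ≈ 3.67 mV

The load sits in parallel with R2, giving an effective lower resistance R2' = R2·R_L/(R2+R_L) = 8.385 kΩ.
Voltage divider with the loaded lower leg: V_out = 4.48 × 8.385/(1.85 + 8.385) = 4.48 × 0.8193 = 3.670 mV.
(Unloaded it would be 4.18 mV; the load pulls it down.)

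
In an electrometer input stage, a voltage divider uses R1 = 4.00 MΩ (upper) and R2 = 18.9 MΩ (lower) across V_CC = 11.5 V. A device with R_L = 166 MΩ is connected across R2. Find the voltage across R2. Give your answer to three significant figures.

First combine the lower leg with the load: R2 ‖ R_L = 16.97 MΩ.
Now apply the divider: V_out = 11.5 × 0.8092 = 9.306 V.

V_out ≈ 9.31 V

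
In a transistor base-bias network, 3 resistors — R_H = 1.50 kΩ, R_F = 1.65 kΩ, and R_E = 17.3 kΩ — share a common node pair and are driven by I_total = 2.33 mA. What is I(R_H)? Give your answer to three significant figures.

Total conductance ΣG = 1/1.50 + 1/1.65 + 1/17.3 = 1.331 (units of 1/kΩ).
Current divider: I(R_H) = I_total · G_k/ΣG = 2.33 × (0.6667/1.331) = 2.33 × 0.5011 = 1.167 mA.

I ≈ 1.17 mA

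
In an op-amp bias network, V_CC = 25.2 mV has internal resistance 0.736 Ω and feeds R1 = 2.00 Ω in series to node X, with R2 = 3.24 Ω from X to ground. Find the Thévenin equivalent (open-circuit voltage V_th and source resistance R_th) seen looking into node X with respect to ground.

V_th ≈ 13.7 mV, R_th ≈ 1.48 Ω

R1' = 0.736 + 2.00 = 2.736 Ω (source resistance + R1).
With X open, the divider is unloaded: V_th = 25.2 × 3.24/5.976 = 13.66 mV.
With V_CC suppressed (replaced by a short), R_th = R1' ‖ R2 = (2.736 × 3.24)/(2.736 + 3.24) = 1.483 Ω.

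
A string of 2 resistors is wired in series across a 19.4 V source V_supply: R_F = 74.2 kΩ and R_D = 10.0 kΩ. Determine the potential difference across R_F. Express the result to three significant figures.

V ≈ 17.1 V

Series total: ΣR = 74.2 + 10.0 = 84.20 kΩ.
By the voltage-divider rule, V = 19.4 × 74.20/84.20 = 17.10 V.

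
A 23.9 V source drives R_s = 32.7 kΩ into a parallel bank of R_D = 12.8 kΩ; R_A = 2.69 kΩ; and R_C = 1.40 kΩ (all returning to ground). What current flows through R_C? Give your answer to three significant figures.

I ≈ 0.437 mA

Parallel bank: R_p = 1/(1/12.8 + 1/2.69 + 1/1.40) = 0.8590 kΩ.
V_A = 23.9 × 0.8590/33.56 = 0.6118 V.
I(R_C) = V_A / R_C = 0.6118/1.40 = 0.4370 mA.
(Check via current divider: I_total = 0.7122 mA; share G_k/ΣG = 0.6136 → same result.)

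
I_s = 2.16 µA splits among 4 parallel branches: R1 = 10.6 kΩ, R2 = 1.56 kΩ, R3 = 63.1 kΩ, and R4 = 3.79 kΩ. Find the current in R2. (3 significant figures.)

I ≈ 1.36 µA

Conductances: ΣG = 1/10.6 + 1/1.56 + 1/63.1 + 1/3.79 = 1.015 (1/kΩ).
By the current-divider rule, I = I_s · G_k/ΣG = 2.16 × 0.6315 = 1.364 µA.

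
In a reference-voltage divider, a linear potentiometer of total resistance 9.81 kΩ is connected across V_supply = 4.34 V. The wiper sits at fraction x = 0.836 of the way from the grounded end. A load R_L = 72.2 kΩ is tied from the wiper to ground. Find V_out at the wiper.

The pot divides into 1.609 kΩ above the wiper and 8.201 kΩ below.
R_L loads the lower segment: effective lower R = 7.365 kΩ.
Loaded-divider output: V_out = 4.34 × 0.8207 = 3.562 V.
(Unloaded: V_out = x·V_supply = 3.63 V.)

V_out ≈ 3.56 V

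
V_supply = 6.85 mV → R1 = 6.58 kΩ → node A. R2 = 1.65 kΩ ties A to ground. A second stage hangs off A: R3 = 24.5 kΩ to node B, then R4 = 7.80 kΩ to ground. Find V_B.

V_B ≈ 0.319 mV

Looking into the second stage from A: R3 + R4 = 32.30 kΩ appears in parallel with R2.
R2 ‖ (R3+R4) = 1.570 kΩ.
First divider: V_A = V_supply · 1.570/(6.58 + 1.570) = 1.319 mV.
Then the unloaded second divider: V_B = V_A × R4/(R3+R4) = 1.319 × 0.2415 = 0.3186 mV.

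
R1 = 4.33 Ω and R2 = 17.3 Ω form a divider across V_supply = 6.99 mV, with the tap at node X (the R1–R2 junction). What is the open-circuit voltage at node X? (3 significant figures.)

V_th ≈ 5.59 mV

With X open, the divider is unloaded: V_th = 6.99 × 17.3/21.63 = 5.591 mV.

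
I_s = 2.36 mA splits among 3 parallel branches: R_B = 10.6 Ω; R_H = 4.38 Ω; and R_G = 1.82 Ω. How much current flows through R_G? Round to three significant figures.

I ≈ 1.49 mA

Total conductance ΣG = 1/10.6 + 1/4.38 + 1/1.82 = 0.8721 (units of 1/Ω).
R_G takes the fraction G_k/ΣG = 0.5495/0.8721 = 0.6300, so I = 2.36 × 0.6300 = 1.487 mA.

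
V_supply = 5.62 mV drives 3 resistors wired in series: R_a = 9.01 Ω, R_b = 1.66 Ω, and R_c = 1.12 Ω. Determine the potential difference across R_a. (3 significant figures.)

Total series resistance ΣR = 9.01 + 1.66 + 1.12 = 11.79 Ω.
Voltage divider: V = V_supply · (9.010 / 11.79) = 5.62 × 0.7642 = 4.295 mV.

V ≈ 4.29 mV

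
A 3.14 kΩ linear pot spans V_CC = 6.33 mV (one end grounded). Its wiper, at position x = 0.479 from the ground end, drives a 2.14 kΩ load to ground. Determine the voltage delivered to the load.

V_out ≈ 2.22 mV

Split the track: R_lower = x·R_p = 1.504 kΩ, R_upper = (1−x)·R_p = 1.636 kΩ.
(x·R_p) ‖ R_L = 0.8833 kΩ.
Loaded-divider output: V_out = 6.33 × 0.3506 = 2.219 mV.
(Unloaded: V_out = x·V_CC = 3.03 mV.)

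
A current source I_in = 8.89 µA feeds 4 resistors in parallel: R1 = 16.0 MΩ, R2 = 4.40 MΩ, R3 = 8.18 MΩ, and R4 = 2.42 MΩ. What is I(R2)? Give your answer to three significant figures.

I ≈ 2.45 µA

ΣG = 1/16.0 + 1/4.40 + 1/8.18 + 1/2.42 = 0.8252.
By the current-divider rule, I = I_in · G_k/ΣG = 8.89 × 0.2754 = 2.448 µA.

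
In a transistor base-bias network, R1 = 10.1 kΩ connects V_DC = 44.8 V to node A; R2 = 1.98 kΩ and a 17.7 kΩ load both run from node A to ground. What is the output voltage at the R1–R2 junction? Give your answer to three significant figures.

R2 ‖ R_L = (1.98 × 17.7)/(1.98 + 17.7) = 1.781 kΩ.
Voltage divider with the loaded lower leg: V_out = 44.8 × 1.781/(10.1 + 1.781) = 44.8 × 0.1499 = 6.715 V.
(Unloaded it would be 7.34 V; the load pulls it down.)

V_out ≈ 6.71 V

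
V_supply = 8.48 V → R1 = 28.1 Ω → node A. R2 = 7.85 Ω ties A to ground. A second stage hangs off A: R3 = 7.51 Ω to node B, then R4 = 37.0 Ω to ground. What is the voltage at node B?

V_B ≈ 1.35 V

Node A sees R2 in parallel with the series input of stage 2, R3 + R4 = 44.51 Ω.
Effective lower resistance at A: R2 ‖ 44.51 = 6.673 Ω.
So V_A = 8.48 × 0.1919 = 1.627 V.
Then the unloaded second divider: V_B = V_A × R4/(R3+R4) = 1.627 × 0.8313 = 1.353 V.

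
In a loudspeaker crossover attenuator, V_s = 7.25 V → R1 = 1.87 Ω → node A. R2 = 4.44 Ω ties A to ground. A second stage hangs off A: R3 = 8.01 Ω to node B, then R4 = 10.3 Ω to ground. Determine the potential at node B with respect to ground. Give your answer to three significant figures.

V_B ≈ 2.68 V

The second stage (R3 + R4 = 18.31 Ω) loads node A in parallel with R2.
Effective lower resistance at A: R2 ‖ 18.31 = 3.573 Ω.
First divider: V_A = V_s · 3.573/(1.87 + 3.573) = 4.759 V.
V_B = V_A × 0.5625 = 2.677 V.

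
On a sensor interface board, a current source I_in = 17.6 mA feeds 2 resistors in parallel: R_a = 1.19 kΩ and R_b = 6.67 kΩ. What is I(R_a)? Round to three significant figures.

I ≈ 14.9 mA

For two parallel branches, I_k = I_in · (other R)/(sum of R).
I(R_a) = 17.6 × 6.67/(1.19 + 6.67) = 17.6 × 0.8486 = 14.94 mA.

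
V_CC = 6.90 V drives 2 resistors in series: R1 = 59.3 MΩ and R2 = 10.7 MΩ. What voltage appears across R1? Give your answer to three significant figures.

V ≈ 5.85 V

ΣR = 59.3 + 10.7 = 70.00 MΩ.
Voltage divider: V = V_CC · (59.30 / 70.00) = 6.90 × 0.8471 = 5.845 V.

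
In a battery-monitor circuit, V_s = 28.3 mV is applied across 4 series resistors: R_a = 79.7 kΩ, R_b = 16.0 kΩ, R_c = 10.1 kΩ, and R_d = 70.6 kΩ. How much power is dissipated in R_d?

Series current I = V_s/ΣR = 28.3/176.4 = 0.1604 µA.
P = I²R = 0.02574 × 70.6 = 1.817 nW.

P ≈ 1.82 nW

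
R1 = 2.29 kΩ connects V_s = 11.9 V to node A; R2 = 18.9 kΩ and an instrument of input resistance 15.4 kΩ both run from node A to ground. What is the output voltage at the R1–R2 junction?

R2 ‖ R_L = (18.9 × 15.4)/(18.9 + 15.4) = 8.486 kΩ.
Voltage divider with the loaded lower leg: V_out = 11.9 × 8.486/(2.29 + 8.486) = 11.9 × 0.7875 = 9.371 V.

V_out ≈ 9.37 V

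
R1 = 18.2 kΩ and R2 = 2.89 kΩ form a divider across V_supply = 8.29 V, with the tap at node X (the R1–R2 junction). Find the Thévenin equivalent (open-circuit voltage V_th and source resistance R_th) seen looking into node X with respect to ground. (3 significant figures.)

V_th ≈ 1.14 V, R_th ≈ 2.49 kΩ

V_th is the unloaded tap voltage: V_supply · R2/(R1+R2) = 8.29 × 0.1370 = 1.136 V.
Looking into X with the source shorted: R_th = R1·R2/(R1+R2) = 18.20 × 2.89/21.09 = 2.494 kΩ.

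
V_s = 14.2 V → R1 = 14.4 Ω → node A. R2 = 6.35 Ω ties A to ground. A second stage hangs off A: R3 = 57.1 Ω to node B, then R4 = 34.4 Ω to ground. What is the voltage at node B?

V_B ≈ 1.56 V

The second stage (R3 + R4 = 91.50 Ω) loads node A in parallel with R2.
R2 ‖ (R3+R4) = 5.938 Ω.
V_A = 14.2 × 5.938/(14.4 + 5.938) = 4.146 V.
Stage 2 is unloaded, so V_B = V_A · R4/(R3+R4) = 4.146 × 34.4/91.50 = 1.559 V.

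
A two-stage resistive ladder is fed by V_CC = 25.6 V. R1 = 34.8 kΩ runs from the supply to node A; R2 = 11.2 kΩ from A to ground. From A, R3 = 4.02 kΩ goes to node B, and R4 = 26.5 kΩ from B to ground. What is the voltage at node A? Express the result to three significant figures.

V_A ≈ 4.88 V

Looking into the second stage from A: R3 + R4 = 30.52 kΩ appears in parallel with R2.
R2 ‖ (R3+R4) = 8.193 kΩ.
V_A = 25.6 × 8.193/(34.8 + 8.193) = 4.879 V.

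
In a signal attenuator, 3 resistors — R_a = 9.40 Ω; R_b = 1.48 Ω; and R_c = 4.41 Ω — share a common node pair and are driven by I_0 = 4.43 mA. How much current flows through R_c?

I ≈ 0.996 mA

Conductances: ΣG = 1/9.40 + 1/1.48 + 1/4.41 = 1.009 (1/Ω).
R_c takes the fraction G_k/ΣG = 0.2268/1.009 = 0.2248, so I = 4.43 × 0.2248 = 0.9958 mA.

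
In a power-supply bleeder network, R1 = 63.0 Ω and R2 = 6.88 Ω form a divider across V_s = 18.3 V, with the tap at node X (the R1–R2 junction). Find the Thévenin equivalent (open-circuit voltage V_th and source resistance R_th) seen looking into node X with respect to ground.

With X open, the divider is unloaded: V_th = 18.3 × 6.88/69.88 = 1.802 V.
Zeroing V_s shorts the top of R1 to ground, so R_th = R1 ‖ R2 = 6.203 Ω.

V_th ≈ 1.80 V, R_th ≈ 6.20 Ω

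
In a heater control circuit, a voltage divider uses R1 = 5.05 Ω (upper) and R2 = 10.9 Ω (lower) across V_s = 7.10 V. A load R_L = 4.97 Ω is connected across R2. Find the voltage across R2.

First combine the lower leg with the load: R2 ‖ R_L = 3.414 Ω.
Then V_out = V_s · R2'/(R1 + R2') = 7.10 × 3.414/8.464 = 2.864 V.

V_out ≈ 2.86 V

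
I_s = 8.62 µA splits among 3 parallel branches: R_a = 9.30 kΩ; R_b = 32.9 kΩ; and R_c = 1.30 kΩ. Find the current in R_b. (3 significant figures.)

Total conductance ΣG = 1/9.30 + 1/32.9 + 1/1.30 = 0.9072 (units of 1/kΩ).
R_b takes the fraction G_k/ΣG = 0.03040/0.9072 = 0.03351, so I = 8.62 × 0.03351 = 0.2888 µA.

I ≈ 0.289 µA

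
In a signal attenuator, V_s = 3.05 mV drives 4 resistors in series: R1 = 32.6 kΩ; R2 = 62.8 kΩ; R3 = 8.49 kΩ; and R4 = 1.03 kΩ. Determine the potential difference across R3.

Series total: ΣR = 32.6 + 62.8 + 8.49 + 1.03 = 104.9 kΩ.
Voltage divider: V = V_s · (8.490 / 104.9) = 3.05 × 0.08092 = 0.2468 mV.

V ≈ 0.247 mV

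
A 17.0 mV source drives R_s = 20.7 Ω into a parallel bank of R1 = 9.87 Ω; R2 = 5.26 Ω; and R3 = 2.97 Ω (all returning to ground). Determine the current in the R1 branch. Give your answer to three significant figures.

Combine the parallel branches: R_p = (1/9.87 + 1/5.26 + 1/2.97)⁻¹ = 1.592 Ω.
Node voltage V_A = V_DC · R_p/(R_s + R_p) = 17.0 × 0.07142 = 1.214 mV.
Branch current I = V_A/R1 = 1.214/9.87 = 0.1230 mA.

I ≈ 0.123 mA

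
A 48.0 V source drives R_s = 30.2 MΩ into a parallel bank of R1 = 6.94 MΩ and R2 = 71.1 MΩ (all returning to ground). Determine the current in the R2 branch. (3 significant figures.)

Equivalent of the parallel group: R_p = 6.323 MΩ.
V_A = 48.0 × 6.323/36.52 = 8.310 V.
Branch current I = V_A/R2 = 8.310/71.1 = 0.1169 µA.

I ≈ 0.117 µA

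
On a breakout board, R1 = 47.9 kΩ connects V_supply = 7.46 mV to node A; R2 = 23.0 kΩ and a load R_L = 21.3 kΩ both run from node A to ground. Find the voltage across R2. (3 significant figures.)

First combine the lower leg with the load: R2 ‖ R_L = 11.06 kΩ.
Now apply the divider: V_out = 7.46 × 0.1876 = 1.399 mV.

V_out ≈ 1.40 mV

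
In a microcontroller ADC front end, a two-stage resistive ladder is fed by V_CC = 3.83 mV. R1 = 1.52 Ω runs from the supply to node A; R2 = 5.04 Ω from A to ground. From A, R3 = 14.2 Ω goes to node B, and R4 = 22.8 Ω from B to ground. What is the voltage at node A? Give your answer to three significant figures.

Looking into the second stage from A: R3 + R4 = 37.00 Ω appears in parallel with R2.
R2 ‖ (R3+R4) = 4.436 Ω.
So V_A = 3.83 × 0.7448 = 2.853 mV.

V_A ≈ 2.85 mV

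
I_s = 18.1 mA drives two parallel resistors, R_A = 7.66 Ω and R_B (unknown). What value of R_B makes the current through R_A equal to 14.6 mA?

R_B ≈ 32.0 Ω

Two-branch current divider: I_A = I_s · R_B/(R_A + R_B).
With f = 0.8066, R_B = R_A · f/(1−f) = 7.66 × 4.171 = 31.95 Ω.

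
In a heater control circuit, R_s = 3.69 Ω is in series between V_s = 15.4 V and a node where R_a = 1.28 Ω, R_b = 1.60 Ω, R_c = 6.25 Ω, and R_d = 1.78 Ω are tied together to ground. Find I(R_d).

I ≈ 0.977 A

Equivalent of the parallel group: R_p = 0.4699 Ω.
V_A by voltage divider: V_A = 15.4 × 0.4699/(3.69 + 0.4699) = 1.740 V.
I(R_d) = V_A / R_d = 1.740/1.78 = 0.9773 A.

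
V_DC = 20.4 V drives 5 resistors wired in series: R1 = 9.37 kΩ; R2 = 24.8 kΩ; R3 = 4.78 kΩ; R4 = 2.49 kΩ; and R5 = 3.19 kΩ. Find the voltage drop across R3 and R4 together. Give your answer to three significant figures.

V ≈ 3.32 V

Series total: ΣR = 9.37 + 24.8 + 4.78 + 2.49 + 3.19 = 44.63 kΩ.
R_{R3..R4} = 4.78 + 2.49 = 7.270 kΩ.
V = V_DC · R/ΣR = 20.4 × 0.1629 = 3.323 V.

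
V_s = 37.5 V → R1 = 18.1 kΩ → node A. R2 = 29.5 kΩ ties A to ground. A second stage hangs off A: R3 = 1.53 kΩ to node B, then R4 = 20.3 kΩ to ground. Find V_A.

V_A ≈ 15.4 V

Looking into the second stage from A: R3 + R4 = 21.83 kΩ appears in parallel with R2.
R2 ‖ (R3+R4) = 12.55 kΩ.
V_A = 37.5 × 12.55/(18.1 + 12.55) = 15.35 V.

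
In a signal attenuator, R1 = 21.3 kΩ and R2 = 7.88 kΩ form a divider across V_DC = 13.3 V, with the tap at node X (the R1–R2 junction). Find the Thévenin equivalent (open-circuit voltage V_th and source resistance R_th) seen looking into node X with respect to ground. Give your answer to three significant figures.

V_th ≈ 3.59 V, R_th ≈ 5.75 kΩ

With X open, the divider is unloaded: V_th = 13.3 × 7.88/29.18 = 3.592 V.
Zeroing V_DC shorts the top of R1 to ground, so R_th = R1 ‖ R2 = 5.752 kΩ.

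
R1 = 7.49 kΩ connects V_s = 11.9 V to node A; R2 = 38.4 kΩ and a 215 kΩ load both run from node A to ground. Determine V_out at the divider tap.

First combine the lower leg with the load: R2 ‖ R_L = 32.58 kΩ.
Now apply the divider: V_out = 11.9 × 0.8131 = 9.676 V.
(Unloaded it would be 9.96 V; the load pulls it down.)

V_out ≈ 9.68 V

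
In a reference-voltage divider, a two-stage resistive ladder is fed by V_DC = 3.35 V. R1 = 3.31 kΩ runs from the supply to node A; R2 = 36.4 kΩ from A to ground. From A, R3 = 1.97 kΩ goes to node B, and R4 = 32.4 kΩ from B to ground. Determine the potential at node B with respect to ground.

V_B ≈ 2.66 V

The second stage (R3 + R4 = 34.37 kΩ) loads node A in parallel with R2.
R2 ‖ (R3+R4) = 17.68 kΩ.
First divider: V_A = V_DC · 17.68/(3.31 + 17.68) = 2.822 V.
Then the unloaded second divider: V_B = V_A × R4/(R3+R4) = 2.822 × 0.9427 = 2.660 V.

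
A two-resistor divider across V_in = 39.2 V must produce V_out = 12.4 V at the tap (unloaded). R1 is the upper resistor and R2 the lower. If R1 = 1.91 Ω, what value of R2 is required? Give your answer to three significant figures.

R2 ≈ 0.884 Ω

The divider ratio is R2/(R1+R2) = 12.4/39.2 = 0.3163.
So R2 = R1 · V_out/(V_in − V_out) = 1.91 × 12.4/(39.2 − 12.4) = 1.91 × 0.4627 = 0.8837 Ω.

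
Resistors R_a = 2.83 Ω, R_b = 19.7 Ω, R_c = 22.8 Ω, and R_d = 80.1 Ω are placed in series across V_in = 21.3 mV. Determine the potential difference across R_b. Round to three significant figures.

V ≈ 3.35 mV

Series total: ΣR = 2.83 + 19.7 + 22.8 + 80.1 = 125.4 Ω.
V = V_in · R/ΣR = 21.3 × 0.1571 = 3.345 mV.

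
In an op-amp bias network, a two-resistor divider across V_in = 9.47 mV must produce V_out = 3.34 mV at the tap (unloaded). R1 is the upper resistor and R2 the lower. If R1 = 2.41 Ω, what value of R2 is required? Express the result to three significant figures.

R2 ≈ 1.31 Ω

The divider ratio is R2/(R1+R2) = 3.34/9.47 = 0.3527.
Rearranging, R2 = R1·k/(1−k) = 2.41 × 0.5449 = 1.313 Ω.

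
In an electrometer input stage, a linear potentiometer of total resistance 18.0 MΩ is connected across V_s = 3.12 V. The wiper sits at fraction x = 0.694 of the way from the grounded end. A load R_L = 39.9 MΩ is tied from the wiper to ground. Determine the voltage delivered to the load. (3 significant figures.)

Split the track: R_lower = x·R_p = 12.49 MΩ, R_upper = (1−x)·R_p = 5.508 MΩ.
Lower segment in parallel with the load: 12.49 ‖ 39.9 = 9.513 MΩ.
V_out = 3.12 × 9.513/(5.508 + 9.513) = 1.976 V.

V_out ≈ 1.98 V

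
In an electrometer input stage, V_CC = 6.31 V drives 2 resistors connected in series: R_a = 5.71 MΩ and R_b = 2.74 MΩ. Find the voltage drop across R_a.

V ≈ 4.26 V

ΣR = 5.71 + 2.74 = 8.450 MΩ.
V = V_CC · R/ΣR = 6.31 × 0.6757 = 4.264 V.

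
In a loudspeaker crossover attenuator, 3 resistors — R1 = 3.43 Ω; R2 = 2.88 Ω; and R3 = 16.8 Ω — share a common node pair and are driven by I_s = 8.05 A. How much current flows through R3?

I ≈ 0.686 A

Conductances: ΣG = 1/3.43 + 1/2.88 + 1/16.8 = 0.6983 (1/Ω).
Current divider: I(R3) = I_s · G_k/ΣG = 8.05 × (0.05952/0.6983) = 8.05 × 0.08524 = 0.6862 A.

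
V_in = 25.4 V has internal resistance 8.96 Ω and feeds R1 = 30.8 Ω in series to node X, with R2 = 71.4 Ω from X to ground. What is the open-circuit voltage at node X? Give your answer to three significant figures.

V_th ≈ 16.3 V

R1' = 8.96 + 30.8 = 39.76 Ω (source resistance + R1).
Open-circuit (no load on X): V_th = V_in · R2/(R1' + R2) = 25.4 × 71.4/(39.76 + 71.4) = 16.31 V.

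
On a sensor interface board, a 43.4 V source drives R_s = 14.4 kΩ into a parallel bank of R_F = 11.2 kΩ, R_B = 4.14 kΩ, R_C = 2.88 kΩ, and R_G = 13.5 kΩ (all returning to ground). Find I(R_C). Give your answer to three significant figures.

I ≈ 1.27 mA

Equivalent of the parallel group: R_p = 1.330 kΩ.
V_A by voltage divider: V_A = 43.4 × 1.330/(14.4 + 1.330) = 3.668 V.
Branch current I = V_A/R_C = 3.668/2.88 = 1.274 mA.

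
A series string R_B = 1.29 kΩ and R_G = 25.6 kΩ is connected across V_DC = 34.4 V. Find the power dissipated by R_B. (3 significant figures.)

ΣR = 26.89 kΩ → I = 34.4/26.89 = 1.279 mA.
P = I²R = 1.637 × 1.29 = 2.111 mW.

P ≈ 2.11 mW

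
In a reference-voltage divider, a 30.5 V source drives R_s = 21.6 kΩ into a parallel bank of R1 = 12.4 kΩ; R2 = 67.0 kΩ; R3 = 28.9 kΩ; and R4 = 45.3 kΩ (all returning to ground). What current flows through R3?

Equivalent of the parallel group: R_p = 6.568 kΩ.
V_A = 30.5 × 6.568/28.17 = 7.112 V.
I(R3) = V_A / R3 = 7.112/28.9 = 0.2461 mA.

I ≈ 0.246 mA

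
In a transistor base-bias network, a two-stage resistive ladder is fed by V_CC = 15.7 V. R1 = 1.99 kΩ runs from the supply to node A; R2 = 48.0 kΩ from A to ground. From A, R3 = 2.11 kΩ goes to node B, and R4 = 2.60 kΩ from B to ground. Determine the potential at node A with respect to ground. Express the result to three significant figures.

V_A ≈ 10.7 V

The second stage (R3 + R4 = 4.710 kΩ) loads node A in parallel with R2.
R2 ‖ (R3+R4) = 4.289 kΩ.
First divider: V_A = V_CC · 4.289/(1.99 + 4.289) = 10.72 V.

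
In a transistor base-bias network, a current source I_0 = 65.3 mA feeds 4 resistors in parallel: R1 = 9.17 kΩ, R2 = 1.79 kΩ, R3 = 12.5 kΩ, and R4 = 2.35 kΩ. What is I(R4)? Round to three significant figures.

ΣG = 1/9.17 + 1/1.79 + 1/12.5 + 1/2.35 = 1.173.
R4 takes the fraction G_k/ΣG = 0.4255/1.173 = 0.3627, so I = 65.3 × 0.3627 = 23.68 mA.

I ≈ 23.7 mA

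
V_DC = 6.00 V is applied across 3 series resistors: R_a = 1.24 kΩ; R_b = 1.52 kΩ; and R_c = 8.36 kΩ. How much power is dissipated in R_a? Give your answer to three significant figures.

P ≈ 0.361 mW

Series current I = V_DC/ΣR = 6.00/11.12 = 0.5396 mA.
V(R_a) = I·R = 0.6691 V; P = V·I = 0.6691 × 0.5396 = 0.3610 mW.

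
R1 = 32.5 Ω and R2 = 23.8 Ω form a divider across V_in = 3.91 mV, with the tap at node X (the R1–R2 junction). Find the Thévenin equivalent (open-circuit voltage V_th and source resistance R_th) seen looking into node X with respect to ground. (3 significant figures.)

Open-circuit (no load on X): V_th = V_in · R2/(R1 + R2) = 3.91 × 23.8/(32.50 + 23.8) = 1.653 mV.
Zeroing V_in shorts the top of R1 to ground, so R_th = R1 ‖ R2 = 13.74 Ω.

V_th ≈ 1.65 mV, R_th ≈ 13.7 Ω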